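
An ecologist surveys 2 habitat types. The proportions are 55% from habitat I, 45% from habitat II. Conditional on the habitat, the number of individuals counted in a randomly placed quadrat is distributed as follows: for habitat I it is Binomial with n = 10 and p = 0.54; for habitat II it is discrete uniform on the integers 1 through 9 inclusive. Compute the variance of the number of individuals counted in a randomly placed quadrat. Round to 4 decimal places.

4.4058

Per component, I: μ=5.4, E[X²]=31.644; II: μ=5, E[X²]=31.6667.
E[X] = 0.55·5.4 + 0.45·5 = 5.22.
E[X²] = 0.55·31.644 + 0.45·31.6667 = 31.6542.
Var(X) = E[X²] − (E[X])² = 31.6542 − 27.2484 = 4.4058.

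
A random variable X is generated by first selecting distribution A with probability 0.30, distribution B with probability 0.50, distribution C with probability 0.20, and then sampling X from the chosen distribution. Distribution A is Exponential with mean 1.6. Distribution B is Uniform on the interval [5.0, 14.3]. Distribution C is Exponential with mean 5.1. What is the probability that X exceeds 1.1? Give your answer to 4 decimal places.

Conditional on each component, P(X > 1.1): A: 0.502832; B: 1; C: 0.805988.
By total probability, P(X > 1.1) = 0.3·0.502832 + 0.5·1 + 0.2·0.805988 = 0.812047.

0.8120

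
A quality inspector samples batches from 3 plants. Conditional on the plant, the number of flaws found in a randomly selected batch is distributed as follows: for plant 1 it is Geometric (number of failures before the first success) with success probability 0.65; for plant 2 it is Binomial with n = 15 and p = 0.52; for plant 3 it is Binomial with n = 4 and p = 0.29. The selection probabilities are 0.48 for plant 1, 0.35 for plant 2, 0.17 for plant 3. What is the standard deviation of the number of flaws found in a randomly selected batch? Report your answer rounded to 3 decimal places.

Per component, 1: μ=0.538462, E[X²]=1.11834; 2: μ=7.8, E[X²]=64.584; 3: μ=1.16, E[X²]=2.1692.
E[X] = 0.48·0.538462 + 0.35·7.8 + 0.17·1.16 = 3.18566.
E[X²] = 0.48·1.11834 + 0.35·64.584 + 0.17·2.1692 = 23.51.
Var(X) = E[X²] − (E[X])² = 23.51 − 10.1484 = 13.3615.
SD(X) = √13.3615 = 3.65534.

3.655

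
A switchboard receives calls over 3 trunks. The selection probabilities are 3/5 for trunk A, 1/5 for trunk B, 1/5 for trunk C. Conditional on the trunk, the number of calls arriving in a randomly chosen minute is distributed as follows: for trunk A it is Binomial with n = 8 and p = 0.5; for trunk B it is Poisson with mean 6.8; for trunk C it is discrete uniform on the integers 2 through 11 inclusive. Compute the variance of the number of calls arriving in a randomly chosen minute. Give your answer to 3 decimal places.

5.904

Per component, A: μ=4, E[X²]=18; B: μ=6.8, E[X²]=53.04; C: μ=6.5, E[X²]=50.5.
E[X] = 0.6·4 + 0.2·6.8 + 0.2·6.5 = 5.06.
E[X²] = 0.6·18 + 0.2·53.04 + 0.2·50.5 = 31.508.
Var(X) = E[X²] − (E[X])² = 31.508 − 25.6036 = 5.9044.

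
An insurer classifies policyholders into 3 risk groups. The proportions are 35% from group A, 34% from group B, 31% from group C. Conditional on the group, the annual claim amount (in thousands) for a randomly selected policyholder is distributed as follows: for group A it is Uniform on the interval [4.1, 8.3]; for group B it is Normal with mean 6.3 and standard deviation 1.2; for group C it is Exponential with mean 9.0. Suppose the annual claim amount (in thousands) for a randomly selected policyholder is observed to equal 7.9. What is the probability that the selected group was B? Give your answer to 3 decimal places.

Likelihoods f(7.9 | ·): A: 0.238095; B: 0.136675; C: 0.0461895.
Posterior ∝ prior × likelihood. Numerator for B: 0.34·0.136675 = 0.0464695.
Normalizing constant: 0.35·0.238095 + 0.34·0.136675 + 0.31·0.0461895 = 0.144122.
P(B | observation) = 0.0464695 / 0.144122 = 0.322433.

0.322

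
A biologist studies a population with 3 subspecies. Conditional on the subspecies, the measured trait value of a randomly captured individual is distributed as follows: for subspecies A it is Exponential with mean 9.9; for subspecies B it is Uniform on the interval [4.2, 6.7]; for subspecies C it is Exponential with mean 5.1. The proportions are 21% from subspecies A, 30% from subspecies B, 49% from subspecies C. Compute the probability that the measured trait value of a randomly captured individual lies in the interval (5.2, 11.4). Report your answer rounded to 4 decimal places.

Conditional on each subspecies, P(5.2 < X < 11.4): A: 0.275249; B: 0.6; C: 0.253776.
By total probability, P(5.2 < X < 11.4) = 0.21·0.275249 + 0.3·0.6 + 0.49·0.253776 = 0.362152.

0.3622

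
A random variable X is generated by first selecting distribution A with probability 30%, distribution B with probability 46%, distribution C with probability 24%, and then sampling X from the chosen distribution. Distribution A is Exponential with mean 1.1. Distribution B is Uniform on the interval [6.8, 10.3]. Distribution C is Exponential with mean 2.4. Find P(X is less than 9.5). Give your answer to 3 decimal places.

0.890

Conditional on each component, P(X < 9.5): A: 0.999822; B: 0.771429; C: 0.980905.
By total probability, P(X < 9.5) = 0.3·0.999822 + 0.46·0.771429 + 0.24·0.980905 = 0.890221.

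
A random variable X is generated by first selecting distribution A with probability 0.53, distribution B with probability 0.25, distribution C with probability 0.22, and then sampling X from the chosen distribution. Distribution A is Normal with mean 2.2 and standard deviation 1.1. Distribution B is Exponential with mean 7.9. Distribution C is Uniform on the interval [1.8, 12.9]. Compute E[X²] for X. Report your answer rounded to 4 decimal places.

48.5553

For each component E[X²] = Var + (mean)², giving A: 6.05; B: 124.82; C: 64.29.
Overall E[X²] = 0.53·6.05 + 0.25·124.82 + 0.22·64.29 = 48.5553.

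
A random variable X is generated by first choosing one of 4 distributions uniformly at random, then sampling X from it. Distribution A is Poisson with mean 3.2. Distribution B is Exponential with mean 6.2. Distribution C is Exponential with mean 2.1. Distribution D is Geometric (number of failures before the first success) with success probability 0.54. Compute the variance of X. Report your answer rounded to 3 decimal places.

Per component, A: μ=3.2, E[X²]=13.44; B: μ=6.2, E[X²]=76.88; C: μ=2.1, E[X²]=8.82; D: μ=0.851852, E[X²]=2.30316.
E[X] = 0.25·3.2 + 0.25·6.2 + 0.25·2.1 + 0.25·0.851852 = 3.08796.
E[X²] = 0.25·13.44 + 0.25·76.88 + 0.25·8.82 + 0.25·2.30316 = 25.3608.
Var(X) = E[X²] − (E[X])² = 25.3608 − 9.53552 = 15.8253.

15.825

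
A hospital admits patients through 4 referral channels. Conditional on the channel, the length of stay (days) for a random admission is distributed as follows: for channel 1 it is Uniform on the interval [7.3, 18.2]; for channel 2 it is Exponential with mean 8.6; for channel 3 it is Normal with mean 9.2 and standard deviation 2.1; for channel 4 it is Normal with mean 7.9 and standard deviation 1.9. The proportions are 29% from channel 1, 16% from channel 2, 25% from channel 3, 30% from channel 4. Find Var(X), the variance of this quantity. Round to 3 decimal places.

Per component, 1: μ=12.75, E[X²]=172.463; 2: μ=8.6, E[X²]=147.92; 3: μ=9.2, E[X²]=89.05; 4: μ=7.9, E[X²]=66.02.
E[X] = 0.29·12.75 + 0.16·8.6 + 0.25·9.2 + 0.3·7.9 = 9.7435.
E[X²] = 0.29·172.463 + 0.16·147.92 + 0.25·89.05 + 0.3·66.02 = 115.75.
Var(X) = E[X²] − (E[X])² = 115.75 − 94.9358 = 20.8143.

20.814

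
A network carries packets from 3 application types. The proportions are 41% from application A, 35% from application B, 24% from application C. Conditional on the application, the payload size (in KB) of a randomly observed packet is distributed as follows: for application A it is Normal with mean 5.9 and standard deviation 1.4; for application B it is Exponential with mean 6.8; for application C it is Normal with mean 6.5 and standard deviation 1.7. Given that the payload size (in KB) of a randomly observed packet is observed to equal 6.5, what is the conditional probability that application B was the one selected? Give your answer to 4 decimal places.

Likelihoods f(6.5 | ·): A: 0.259955; B: 0.0565401; C: 0.234672.
Posterior ∝ prior × likelihood. Numerator for B: 0.35·0.0565401 = 0.019789.
Normalizing constant: 0.41·0.259955 + 0.35·0.0565401 + 0.24·0.234672 = 0.182692.
P(B | observation) = 0.019789 / 0.182692 = 0.108319.

0.1083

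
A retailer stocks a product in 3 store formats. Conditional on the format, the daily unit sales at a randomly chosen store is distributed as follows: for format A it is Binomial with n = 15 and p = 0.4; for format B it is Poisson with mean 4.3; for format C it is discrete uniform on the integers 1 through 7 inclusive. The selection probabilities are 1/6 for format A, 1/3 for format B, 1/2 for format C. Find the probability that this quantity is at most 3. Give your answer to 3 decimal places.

Conditional on each format, P(X ≤ 3): A: 0.0905019; B: 0.377154; C: 0.428571.
By total probability, P(X ≤ 3) = 0.166667·0.0905019 + 0.333333·0.377154 + 0.5·0.428571 = 0.355087.

0.355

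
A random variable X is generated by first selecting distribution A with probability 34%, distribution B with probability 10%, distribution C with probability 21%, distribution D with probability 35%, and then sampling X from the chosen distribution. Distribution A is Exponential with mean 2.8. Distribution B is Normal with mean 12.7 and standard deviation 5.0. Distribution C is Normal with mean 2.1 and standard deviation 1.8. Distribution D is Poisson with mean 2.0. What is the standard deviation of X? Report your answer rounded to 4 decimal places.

Per component, A: μ=2.8, E[X²]=15.68; B: μ=12.7, E[X²]=186.29; C: μ=2.1, E[X²]=7.65; D: μ=2, E[X²]=6.
E[X] = 0.34·2.8 + 0.1·12.7 + 0.21·2.1 + 0.35·2 = 3.363.
E[X²] = 0.34·15.68 + 0.1·186.29 + 0.21·7.65 + 0.35·6 = 27.6667.
Var(X) = E[X²] − (E[X])² = 27.6667 − 11.3098 = 16.3569.
SD(X) = √16.3569 = 4.04437.

4.0444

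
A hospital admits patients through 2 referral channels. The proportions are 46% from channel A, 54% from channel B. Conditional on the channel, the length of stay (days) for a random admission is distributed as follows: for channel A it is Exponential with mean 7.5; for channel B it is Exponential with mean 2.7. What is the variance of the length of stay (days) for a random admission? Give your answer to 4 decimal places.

Per component, A: μ=7.5, E[X²]=112.5; B: μ=2.7, E[X²]=14.58.
E[X] = 0.46·7.5 + 0.54·2.7 = 4.908.
E[X²] = 0.46·112.5 + 0.54·14.58 = 59.6232.
Var(X) = E[X²] − (E[X])² = 59.6232 − 24.0885 = 35.5347.

35.5347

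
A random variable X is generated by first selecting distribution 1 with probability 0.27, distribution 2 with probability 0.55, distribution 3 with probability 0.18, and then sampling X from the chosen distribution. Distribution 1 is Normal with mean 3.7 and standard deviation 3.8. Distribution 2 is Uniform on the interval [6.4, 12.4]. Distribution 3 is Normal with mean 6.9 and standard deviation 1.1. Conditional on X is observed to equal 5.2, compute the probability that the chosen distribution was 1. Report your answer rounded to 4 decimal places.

Likelihoods f(5.2 | ·): 1: 0.0971161; 2: 0; 3: 0.109869.
Posterior ∝ prior × likelihood. Numerator for 1: 0.27·0.0971161 = 0.0262213.
Normalizing constant: 0.27·0.0971161 + 0.55·0 + 0.18·0.109869 = 0.0459978.
P(1 | observation) = 0.0262213 / 0.0459978 = 0.570056.

0.5701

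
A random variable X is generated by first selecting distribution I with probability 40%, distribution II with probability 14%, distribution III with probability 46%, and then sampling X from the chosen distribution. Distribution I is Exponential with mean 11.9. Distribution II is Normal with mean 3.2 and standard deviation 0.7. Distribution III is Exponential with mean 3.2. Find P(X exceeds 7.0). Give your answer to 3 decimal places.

0.274

Conditional on each component, P(X > 7.0): I: 0.555306; II: 2.84035e-08; III: 0.112197.
By total probability, P(X > 7.0) = 0.4·0.555306 + 0.14·2.84035e-08 + 0.46·0.112197 = 0.273733.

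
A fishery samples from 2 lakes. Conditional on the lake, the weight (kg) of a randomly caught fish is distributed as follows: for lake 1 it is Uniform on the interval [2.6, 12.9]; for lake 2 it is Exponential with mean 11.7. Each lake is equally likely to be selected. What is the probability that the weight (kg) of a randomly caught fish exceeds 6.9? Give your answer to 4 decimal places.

0.5685

Conditional on each lake, P(X > 6.9): 1: 0.582524; 2: 0.554469.
By total probability, P(X > 6.9) = 0.5·0.582524 + 0.5·0.554469 = 0.568497.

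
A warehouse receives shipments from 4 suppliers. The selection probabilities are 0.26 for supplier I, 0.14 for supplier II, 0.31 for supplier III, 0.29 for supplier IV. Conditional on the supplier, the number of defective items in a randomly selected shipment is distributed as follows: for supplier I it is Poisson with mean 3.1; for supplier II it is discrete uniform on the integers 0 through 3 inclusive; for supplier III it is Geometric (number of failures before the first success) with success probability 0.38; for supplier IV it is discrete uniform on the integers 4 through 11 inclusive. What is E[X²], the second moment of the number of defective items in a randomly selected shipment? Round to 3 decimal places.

23.786

For each component E[X²] = Var + (mean)², giving I: 12.71; II: 3.5; III: 6.95568; IV: 61.5.
Overall E[X²] = 0.26·12.71 + 0.14·3.5 + 0.31·6.95568 + 0.29·61.5 = 23.7859.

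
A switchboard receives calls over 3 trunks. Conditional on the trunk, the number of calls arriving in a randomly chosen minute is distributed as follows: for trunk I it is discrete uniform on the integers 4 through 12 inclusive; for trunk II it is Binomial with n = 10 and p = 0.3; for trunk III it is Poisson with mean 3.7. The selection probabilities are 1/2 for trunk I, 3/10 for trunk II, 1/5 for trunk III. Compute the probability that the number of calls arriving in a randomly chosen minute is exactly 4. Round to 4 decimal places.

Conditional on each trunk, P(X = 4): I: 0.111111; II: 0.200121; III: 0.193066.
By total probability, P(X = 4) = 0.5·0.111111 + 0.3·0.200121 + 0.2·0.193066 = 0.154205.

0.1542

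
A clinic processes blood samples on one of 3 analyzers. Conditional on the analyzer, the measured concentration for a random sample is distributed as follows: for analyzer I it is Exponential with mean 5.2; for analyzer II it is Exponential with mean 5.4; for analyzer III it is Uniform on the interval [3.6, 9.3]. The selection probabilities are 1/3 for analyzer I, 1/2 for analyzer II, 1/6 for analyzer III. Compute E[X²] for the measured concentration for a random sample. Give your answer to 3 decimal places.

54.572

For each component E[X²] = Var + (mean)², giving I: 54.08; II: 58.32; III: 44.31.
Overall E[X²] = 0.333333·54.08 + 0.5·58.32 + 0.166667·44.31 = 54.5717.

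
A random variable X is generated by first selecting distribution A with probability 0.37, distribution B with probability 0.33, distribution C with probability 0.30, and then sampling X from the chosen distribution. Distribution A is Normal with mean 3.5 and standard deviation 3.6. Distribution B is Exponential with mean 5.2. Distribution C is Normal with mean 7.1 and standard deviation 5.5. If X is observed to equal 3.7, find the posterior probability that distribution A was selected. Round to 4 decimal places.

Likelihoods f(3.7 | ·): A: 0.110646; B: 0.0944016; C: 0.059919.
Posterior ∝ prior × likelihood. Numerator for A: 0.37·0.110646 = 0.0409392.
Normalizing constant: 0.37·0.110646 + 0.33·0.0944016 + 0.3·0.059919 = 0.0900674.
P(A | observation) = 0.0409392 / 0.0900674 = 0.454539.

0.4545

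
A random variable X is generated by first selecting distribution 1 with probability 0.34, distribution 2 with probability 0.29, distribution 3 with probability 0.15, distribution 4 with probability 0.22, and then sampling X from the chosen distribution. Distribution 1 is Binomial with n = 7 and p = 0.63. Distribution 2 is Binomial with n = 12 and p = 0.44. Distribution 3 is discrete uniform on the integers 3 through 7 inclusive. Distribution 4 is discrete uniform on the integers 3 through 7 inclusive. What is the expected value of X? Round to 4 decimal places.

4.8806

Component means — 1: 4.41; 2: 5.28; 3: 5; 4: 5.
E[X] = 0.34·4.41 + 0.29·5.28 + 0.15·5 + 0.22·5 = 4.8806.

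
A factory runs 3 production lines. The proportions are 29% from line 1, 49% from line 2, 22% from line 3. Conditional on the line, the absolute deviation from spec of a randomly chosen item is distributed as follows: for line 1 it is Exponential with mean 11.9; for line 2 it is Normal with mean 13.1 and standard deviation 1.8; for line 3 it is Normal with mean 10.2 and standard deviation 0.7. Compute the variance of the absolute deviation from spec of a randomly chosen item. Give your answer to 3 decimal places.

Per component, 1: μ=11.9, E[X²]=283.22; 2: μ=13.1, E[X²]=174.85; 3: μ=10.2, E[X²]=104.53.
E[X] = 0.29·11.9 + 0.49·13.1 + 0.22·10.2 = 12.114.
E[X²] = 0.29·283.22 + 0.49·174.85 + 0.22·104.53 = 190.807.
Var(X) = E[X²] − (E[X])² = 190.807 − 146.749 = 44.0579.

44.058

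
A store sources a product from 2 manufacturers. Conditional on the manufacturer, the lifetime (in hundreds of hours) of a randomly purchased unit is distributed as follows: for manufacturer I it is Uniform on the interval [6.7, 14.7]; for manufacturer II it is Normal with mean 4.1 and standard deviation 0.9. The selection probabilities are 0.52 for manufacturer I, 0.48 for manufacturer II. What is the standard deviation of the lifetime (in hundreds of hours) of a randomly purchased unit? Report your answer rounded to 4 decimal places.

3.7463

Per component, I: μ=10.7, E[X²]=119.823; II: μ=4.1, E[X²]=17.62.
E[X] = 0.52·10.7 + 0.48·4.1 = 7.532.
E[X²] = 0.52·119.823 + 0.48·17.62 = 70.7657.
Var(X) = E[X²] − (E[X])² = 70.7657 − 56.731 = 14.0347.
SD(X) = √14.0347 = 3.74629.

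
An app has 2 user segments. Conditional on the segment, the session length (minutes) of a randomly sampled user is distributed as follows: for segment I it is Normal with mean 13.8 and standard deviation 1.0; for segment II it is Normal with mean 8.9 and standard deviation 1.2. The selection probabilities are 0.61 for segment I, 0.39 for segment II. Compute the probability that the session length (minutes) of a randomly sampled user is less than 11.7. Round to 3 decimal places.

Conditional on each segment, P(X < 11.7): I: 0.0178644; II: 0.990185.
By total probability, P(X < 11.7) = 0.61·0.0178644 + 0.39·0.990185 = 0.397069.

0.397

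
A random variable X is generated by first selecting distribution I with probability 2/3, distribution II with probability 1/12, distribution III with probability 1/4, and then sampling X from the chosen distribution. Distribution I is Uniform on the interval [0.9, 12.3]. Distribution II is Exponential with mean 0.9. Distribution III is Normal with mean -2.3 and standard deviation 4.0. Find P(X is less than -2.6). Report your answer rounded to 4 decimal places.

0.1175

Conditional on each component, P(X < -2.6): I: 0; II: 0; III: 0.470107.
By total probability, P(X < -2.6) = 0.666667·0 + 0.0833333·0 + 0.25·0.470107 = 0.117527.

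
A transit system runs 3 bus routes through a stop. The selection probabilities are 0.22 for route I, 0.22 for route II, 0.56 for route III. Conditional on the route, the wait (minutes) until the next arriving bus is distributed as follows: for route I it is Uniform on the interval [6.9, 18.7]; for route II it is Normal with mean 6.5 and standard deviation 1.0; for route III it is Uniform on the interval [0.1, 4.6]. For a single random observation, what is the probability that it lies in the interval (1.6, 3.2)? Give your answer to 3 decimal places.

0.199

Conditional on each route, P(1.6 < X < 3.2): I: 0; II: 0.000482945; III: 0.355556.
By total probability, P(1.6 < X < 3.2) = 0.22·0 + 0.22·0.000482945 + 0.56·0.355556 = 0.199217.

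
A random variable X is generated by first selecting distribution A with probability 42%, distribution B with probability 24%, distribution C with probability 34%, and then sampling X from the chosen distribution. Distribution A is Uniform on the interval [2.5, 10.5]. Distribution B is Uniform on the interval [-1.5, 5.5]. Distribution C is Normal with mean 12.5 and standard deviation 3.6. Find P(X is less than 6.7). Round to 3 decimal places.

0.479

Conditional on each component, P(X < 6.7): A: 0.525; B: 1; C: 0.0535778.
By total probability, P(X < 6.7) = 0.42·0.525 + 0.24·1 + 0.34·0.0535778 = 0.478716.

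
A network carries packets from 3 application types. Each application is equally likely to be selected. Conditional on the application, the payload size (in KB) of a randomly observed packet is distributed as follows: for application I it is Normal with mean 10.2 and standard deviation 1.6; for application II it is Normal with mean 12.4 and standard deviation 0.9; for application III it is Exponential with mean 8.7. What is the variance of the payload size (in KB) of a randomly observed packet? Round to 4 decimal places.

Per component, I: μ=10.2, E[X²]=106.6; II: μ=12.4, E[X²]=154.57; III: μ=8.7, E[X²]=151.38.
E[X] = 0.333333·10.2 + 0.333333·12.4 + 0.333333·8.7 = 10.4333.
E[X²] = 0.333333·106.6 + 0.333333·154.57 + 0.333333·151.38 = 137.517.
Var(X) = E[X²] − (E[X])² = 137.517 − 108.854 = 28.6622.

28.6622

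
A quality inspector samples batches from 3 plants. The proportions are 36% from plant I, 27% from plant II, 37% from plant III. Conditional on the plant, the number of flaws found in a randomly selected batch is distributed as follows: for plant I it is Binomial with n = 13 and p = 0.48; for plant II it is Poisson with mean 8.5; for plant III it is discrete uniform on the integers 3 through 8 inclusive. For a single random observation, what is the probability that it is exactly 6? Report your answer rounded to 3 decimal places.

0.168

Conditional on each plant, P(X = 6): I: 0.215769; II: 0.106581; III: 0.166667.
By total probability, P(X = 6) = 0.36·0.215769 + 0.27·0.106581 + 0.37·0.166667 = 0.16812.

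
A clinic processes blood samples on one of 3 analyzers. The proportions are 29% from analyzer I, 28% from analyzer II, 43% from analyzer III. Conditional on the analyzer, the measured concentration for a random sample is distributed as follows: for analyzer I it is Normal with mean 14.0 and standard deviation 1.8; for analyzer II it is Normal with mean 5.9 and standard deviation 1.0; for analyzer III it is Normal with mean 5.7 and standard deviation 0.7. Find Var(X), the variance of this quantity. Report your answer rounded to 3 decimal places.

15.353

Per component, I: μ=14, E[X²]=199.24; II: μ=5.9, E[X²]=35.81; III: μ=5.7, E[X²]=32.98.
E[X] = 0.29·14 + 0.28·5.9 + 0.43·5.7 = 8.163.
E[X²] = 0.29·199.24 + 0.28·35.81 + 0.43·32.98 = 81.9878.
Var(X) = E[X²] − (E[X])² = 81.9878 − 66.6346 = 15.3532.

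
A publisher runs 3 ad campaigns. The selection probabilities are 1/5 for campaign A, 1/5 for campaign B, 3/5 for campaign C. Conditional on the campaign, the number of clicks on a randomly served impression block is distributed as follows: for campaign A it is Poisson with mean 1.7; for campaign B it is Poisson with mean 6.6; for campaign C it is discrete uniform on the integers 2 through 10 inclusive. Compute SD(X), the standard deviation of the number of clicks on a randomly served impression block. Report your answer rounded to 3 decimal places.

2.980

Per component, A: μ=1.7, E[X²]=4.59; B: μ=6.6, E[X²]=50.16; C: μ=6, E[X²]=42.6667.
E[X] = 0.2·1.7 + 0.2·6.6 + 0.6·6 = 5.26.
E[X²] = 0.2·4.59 + 0.2·50.16 + 0.6·42.6667 = 36.55.
Var(X) = E[X²] − (E[X])² = 36.55 − 27.6676 = 8.8824.
SD(X) = √8.8824 = 2.98034.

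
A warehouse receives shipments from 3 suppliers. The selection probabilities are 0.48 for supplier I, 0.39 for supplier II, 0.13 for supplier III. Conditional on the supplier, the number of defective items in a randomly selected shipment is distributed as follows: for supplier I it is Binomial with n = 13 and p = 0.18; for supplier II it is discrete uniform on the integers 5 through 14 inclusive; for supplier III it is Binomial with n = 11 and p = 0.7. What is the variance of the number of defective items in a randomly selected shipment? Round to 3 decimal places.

Per component, I: μ=2.34, E[X²]=7.3944; II: μ=9.5, E[X²]=98.5; III: μ=7.7, E[X²]=61.6.
E[X] = 0.48·2.34 + 0.39·9.5 + 0.13·7.7 = 5.8292.
E[X²] = 0.48·7.3944 + 0.39·98.5 + 0.13·61.6 = 49.9723.
Var(X) = E[X²] − (E[X])² = 49.9723 − 33.9796 = 15.9927.

15.993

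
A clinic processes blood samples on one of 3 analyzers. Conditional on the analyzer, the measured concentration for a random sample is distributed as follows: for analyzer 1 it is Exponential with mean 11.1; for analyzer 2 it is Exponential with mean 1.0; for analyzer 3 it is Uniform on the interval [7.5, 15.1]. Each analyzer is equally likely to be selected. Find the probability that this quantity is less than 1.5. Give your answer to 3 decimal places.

Conditional on each analyzer, P(X < 1.5): 1: 0.126402; 2: 0.77687; 3: 0.
By total probability, P(X < 1.5) = 0.333333·0.126402 + 0.333333·0.77687 + 0.333333·0 = 0.301091.

0.301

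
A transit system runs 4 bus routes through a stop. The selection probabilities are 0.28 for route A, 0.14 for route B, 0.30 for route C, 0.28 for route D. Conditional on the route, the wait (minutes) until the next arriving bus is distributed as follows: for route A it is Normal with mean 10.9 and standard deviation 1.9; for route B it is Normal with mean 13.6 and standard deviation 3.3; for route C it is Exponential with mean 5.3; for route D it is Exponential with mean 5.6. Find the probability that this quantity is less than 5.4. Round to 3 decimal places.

0.366

Conditional on each route, P(X < 5.4): A: 0.00189738; B: 0.00648033; C: 0.638997; D: 0.618745.
By total probability, P(X < 5.4) = 0.28·0.00189738 + 0.14·0.00648033 + 0.3·0.638997 + 0.28·0.618745 = 0.366386.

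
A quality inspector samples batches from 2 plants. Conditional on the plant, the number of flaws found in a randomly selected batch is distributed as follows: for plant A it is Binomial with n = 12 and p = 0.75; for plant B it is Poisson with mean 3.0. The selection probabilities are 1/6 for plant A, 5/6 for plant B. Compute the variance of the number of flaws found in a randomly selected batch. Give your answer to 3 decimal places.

7.875

Per component, A: μ=9, E[X²]=83.25; B: μ=3, E[X²]=12.
E[X] = 0.166667·9 + 0.833333·3 = 4.
E[X²] = 0.166667·83.25 + 0.833333·12 = 23.875.
Var(X) = E[X²] − (E[X])² = 23.875 − 16 = 7.875.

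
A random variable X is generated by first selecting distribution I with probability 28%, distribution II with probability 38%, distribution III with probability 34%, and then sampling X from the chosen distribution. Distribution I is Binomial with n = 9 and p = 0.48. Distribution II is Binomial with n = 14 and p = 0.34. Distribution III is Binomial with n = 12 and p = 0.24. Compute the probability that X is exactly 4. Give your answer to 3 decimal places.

0.213

Conditional on each component, P(X = 4): I: 0.254303; II: 0.209792; III: 0.182793.
By total probability, P(X = 4) = 0.28·0.254303 + 0.38·0.209792 + 0.34·0.182793 = 0.213075.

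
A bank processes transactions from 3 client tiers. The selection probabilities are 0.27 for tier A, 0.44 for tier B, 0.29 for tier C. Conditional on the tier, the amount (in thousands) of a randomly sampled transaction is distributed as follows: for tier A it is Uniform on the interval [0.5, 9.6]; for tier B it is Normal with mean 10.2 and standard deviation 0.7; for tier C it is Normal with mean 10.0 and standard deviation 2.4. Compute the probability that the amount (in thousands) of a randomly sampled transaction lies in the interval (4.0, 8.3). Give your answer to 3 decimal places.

0.197

Conditional on each tier, P(4.0 < X < 8.3): A: 0.472527; B: 0.00332094; C: 0.233159.
By total probability, P(4.0 < X < 8.3) = 0.27·0.472527 + 0.44·0.00332094 + 0.29·0.233159 = 0.19666.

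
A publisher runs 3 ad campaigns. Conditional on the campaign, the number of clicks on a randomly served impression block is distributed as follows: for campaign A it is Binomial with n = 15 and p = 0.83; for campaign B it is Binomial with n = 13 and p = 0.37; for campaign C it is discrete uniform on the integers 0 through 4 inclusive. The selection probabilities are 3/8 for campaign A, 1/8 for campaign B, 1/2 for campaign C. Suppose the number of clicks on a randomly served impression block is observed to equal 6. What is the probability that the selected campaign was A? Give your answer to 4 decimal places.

Likelihoods P(X=6 | ·): A: 0.00019405; B: 0.173425; C: 0.
Posterior ∝ prior × likelihood. Numerator for A: 0.375·0.00019405 = 7.27686e-05.
Normalizing constant: 0.375·0.00019405 + 0.125·0.173425 + 0.5·0 = 0.0217509.
P(A | observation) = 7.27686e-05 / 0.0217509 = 0.00334555.

0.0033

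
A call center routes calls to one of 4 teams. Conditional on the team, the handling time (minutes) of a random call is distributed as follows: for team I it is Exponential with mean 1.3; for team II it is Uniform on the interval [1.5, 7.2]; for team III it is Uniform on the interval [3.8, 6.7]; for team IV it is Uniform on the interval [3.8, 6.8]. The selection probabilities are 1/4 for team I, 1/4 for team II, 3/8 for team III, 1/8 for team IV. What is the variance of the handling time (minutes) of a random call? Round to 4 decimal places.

Per component, I: μ=1.3, E[X²]=3.38; II: μ=4.35, E[X²]=21.63; III: μ=5.25, E[X²]=28.2633; IV: μ=5.3, E[X²]=28.84.
E[X] = 0.25·1.3 + 0.25·4.35 + 0.375·5.25 + 0.125·5.3 = 4.04375.
E[X²] = 0.25·3.38 + 0.25·21.63 + 0.375·28.2633 + 0.125·28.84 = 20.4562.
Var(X) = E[X²] − (E[X])² = 20.4562 − 16.3519 = 4.10434.

4.1043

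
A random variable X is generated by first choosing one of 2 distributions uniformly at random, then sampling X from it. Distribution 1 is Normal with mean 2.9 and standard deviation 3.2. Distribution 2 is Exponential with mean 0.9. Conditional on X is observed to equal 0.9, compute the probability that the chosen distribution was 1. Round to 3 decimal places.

0.201

Likelihoods f(0.9 | ·): 1: 0.10255; 2: 0.408755.
Posterior ∝ prior × likelihood. Numerator for 1: 0.5·0.10255 = 0.0512752.
Normalizing constant: 0.5·0.10255 + 0.5·0.408755 = 0.255653.
P(1 | observation) = 0.0512752 / 0.255653 = 0.200566.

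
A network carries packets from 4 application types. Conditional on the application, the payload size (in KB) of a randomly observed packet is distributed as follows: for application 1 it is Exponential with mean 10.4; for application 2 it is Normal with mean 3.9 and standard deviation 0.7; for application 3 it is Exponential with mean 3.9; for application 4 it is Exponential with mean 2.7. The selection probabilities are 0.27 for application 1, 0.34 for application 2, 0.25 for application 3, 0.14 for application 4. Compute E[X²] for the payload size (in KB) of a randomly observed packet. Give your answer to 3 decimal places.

For each component E[X²] = Var + (mean)², giving 1: 216.32; 2: 15.7; 3: 30.42; 4: 14.58.
Overall E[X²] = 0.27·216.32 + 0.34·15.7 + 0.25·30.42 + 0.14·14.58 = 73.3906.

73.391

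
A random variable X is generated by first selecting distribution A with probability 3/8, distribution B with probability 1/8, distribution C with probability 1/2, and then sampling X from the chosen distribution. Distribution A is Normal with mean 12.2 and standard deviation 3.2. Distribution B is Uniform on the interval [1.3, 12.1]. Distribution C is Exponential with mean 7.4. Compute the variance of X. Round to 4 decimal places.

Per component, A: μ=12.2, E[X²]=159.08; B: μ=6.7, E[X²]=54.61; C: μ=7.4, E[X²]=109.52.
E[X] = 0.375·12.2 + 0.125·6.7 + 0.5·7.4 = 9.1125.
E[X²] = 0.375·159.08 + 0.125·54.61 + 0.5·109.52 = 121.241.
Var(X) = E[X²] − (E[X])² = 121.241 − 83.0377 = 38.2036.

38.2036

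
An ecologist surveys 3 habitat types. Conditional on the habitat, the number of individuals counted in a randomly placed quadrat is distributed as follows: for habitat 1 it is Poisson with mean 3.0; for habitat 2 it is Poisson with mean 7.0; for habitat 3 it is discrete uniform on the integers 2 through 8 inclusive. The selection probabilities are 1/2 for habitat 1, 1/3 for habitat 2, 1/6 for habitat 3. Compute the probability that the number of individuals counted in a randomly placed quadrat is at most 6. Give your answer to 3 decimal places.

0.752

Conditional on each habitat, P(X ≤ 6): 1: 0.966491; 2: 0.449711; 3: 0.714286.
By total probability, P(X ≤ 6) = 0.5·0.966491 + 0.333333·0.449711 + 0.166667·0.714286 = 0.752197.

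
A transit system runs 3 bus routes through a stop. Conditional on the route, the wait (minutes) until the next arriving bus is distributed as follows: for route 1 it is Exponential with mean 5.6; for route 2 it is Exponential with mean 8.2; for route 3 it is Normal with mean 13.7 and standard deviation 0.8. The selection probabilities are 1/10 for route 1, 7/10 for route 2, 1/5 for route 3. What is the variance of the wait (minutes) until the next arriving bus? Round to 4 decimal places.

56.3524

Per component, 1: μ=5.6, E[X²]=62.72; 2: μ=8.2, E[X²]=134.48; 3: μ=13.7, E[X²]=188.33.
E[X] = 0.1·5.6 + 0.7·8.2 + 0.2·13.7 = 9.04.
E[X²] = 0.1·62.72 + 0.7·134.48 + 0.2·188.33 = 138.074.
Var(X) = E[X²] − (E[X])² = 138.074 − 81.7216 = 56.3524.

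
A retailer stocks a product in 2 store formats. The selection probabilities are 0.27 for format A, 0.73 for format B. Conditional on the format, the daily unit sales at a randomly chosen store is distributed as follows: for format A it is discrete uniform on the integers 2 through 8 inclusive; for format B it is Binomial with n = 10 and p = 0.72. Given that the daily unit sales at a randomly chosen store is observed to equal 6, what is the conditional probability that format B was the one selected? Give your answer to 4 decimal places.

Likelihoods P(X=6 | ·): A: 0.142857; B: 0.179823.
Posterior ∝ prior × likelihood. Numerator for B: 0.73·0.179823 = 0.131271.
Normalizing constant: 0.27·0.142857 + 0.73·0.179823 = 0.169843.
P(B | observation) = 0.131271 / 0.169843 = 0.772899.

0.7729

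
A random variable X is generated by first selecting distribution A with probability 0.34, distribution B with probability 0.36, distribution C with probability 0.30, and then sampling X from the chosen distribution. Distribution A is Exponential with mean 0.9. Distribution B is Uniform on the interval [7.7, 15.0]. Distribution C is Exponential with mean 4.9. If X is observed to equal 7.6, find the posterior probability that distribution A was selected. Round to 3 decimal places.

0.006

Likelihoods f(7.6 | ·): A: 0.000238991; B: 0; C: 0.0432717.
Posterior ∝ prior × likelihood. Numerator for A: 0.34·0.000238991 = 8.1257e-05.
Normalizing constant: 0.34·0.000238991 + 0.36·0 + 0.3·0.0432717 = 0.0130628.
P(A | observation) = 8.1257e-05 / 0.0130628 = 0.0062205.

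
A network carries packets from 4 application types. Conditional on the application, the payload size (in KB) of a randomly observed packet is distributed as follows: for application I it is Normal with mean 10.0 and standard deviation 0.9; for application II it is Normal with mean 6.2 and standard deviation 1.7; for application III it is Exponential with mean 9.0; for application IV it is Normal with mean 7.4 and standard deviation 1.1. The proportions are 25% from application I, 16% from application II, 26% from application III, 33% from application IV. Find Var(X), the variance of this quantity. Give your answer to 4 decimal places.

Per component, I: μ=10, E[X²]=100.81; II: μ=6.2, E[X²]=41.33; III: μ=9, E[X²]=162; IV: μ=7.4, E[X²]=55.97.
E[X] = 0.25·10 + 0.16·6.2 + 0.26·9 + 0.33·7.4 = 8.274.
E[X²] = 0.25·100.81 + 0.16·41.33 + 0.26·162 + 0.33·55.97 = 92.4054.
Var(X) = E[X²] − (E[X])² = 92.4054 − 68.4591 = 23.9463.

23.9463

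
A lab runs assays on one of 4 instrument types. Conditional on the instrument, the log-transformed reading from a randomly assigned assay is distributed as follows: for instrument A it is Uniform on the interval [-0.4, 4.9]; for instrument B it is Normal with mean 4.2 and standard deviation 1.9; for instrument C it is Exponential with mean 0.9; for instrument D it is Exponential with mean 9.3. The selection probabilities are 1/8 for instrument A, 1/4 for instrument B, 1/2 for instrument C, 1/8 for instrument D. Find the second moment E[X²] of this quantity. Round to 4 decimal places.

28.6704

For each component E[X²] = Var + (mean)², giving A: 7.40333; B: 21.25; C: 1.62; D: 172.98.
Overall E[X²] = 0.125·7.40333 + 0.25·21.25 + 0.5·1.62 + 0.125·172.98 = 28.6704.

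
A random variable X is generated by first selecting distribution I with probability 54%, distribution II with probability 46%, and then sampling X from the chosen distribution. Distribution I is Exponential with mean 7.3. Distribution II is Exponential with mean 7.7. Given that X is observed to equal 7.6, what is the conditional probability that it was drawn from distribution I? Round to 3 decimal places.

0.540

Likelihoods f(7.6 | ·): I: 0.0483654; II: 0.0484011.
Posterior ∝ prior × likelihood. Numerator for I: 0.54·0.0483654 = 0.0261173.
Normalizing constant: 0.54·0.0483654 + 0.46·0.0484011 = 0.0483818.
P(I | observation) = 0.0261173 / 0.0483818 = 0.539817.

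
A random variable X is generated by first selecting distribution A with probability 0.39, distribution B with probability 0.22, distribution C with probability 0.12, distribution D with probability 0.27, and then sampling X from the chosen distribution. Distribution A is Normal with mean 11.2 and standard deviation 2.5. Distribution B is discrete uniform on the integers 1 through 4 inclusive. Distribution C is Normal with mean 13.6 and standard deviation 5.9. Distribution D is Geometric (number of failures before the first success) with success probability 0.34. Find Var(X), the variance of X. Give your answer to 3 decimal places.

Per component, A: μ=11.2, E[X²]=131.69; B: μ=2.5, E[X²]=7.5; C: μ=13.6, E[X²]=219.77; D: μ=1.94118, E[X²]=9.47751.
E[X] = 0.39·11.2 + 0.22·2.5 + 0.12·13.6 + 0.27·1.94118 = 7.07412.
E[X²] = 0.39·131.69 + 0.22·7.5 + 0.12·219.77 + 0.27·9.47751 = 81.9404.
Var(X) = E[X²] − (E[X])² = 81.9404 − 50.0431 = 31.8973.

31.897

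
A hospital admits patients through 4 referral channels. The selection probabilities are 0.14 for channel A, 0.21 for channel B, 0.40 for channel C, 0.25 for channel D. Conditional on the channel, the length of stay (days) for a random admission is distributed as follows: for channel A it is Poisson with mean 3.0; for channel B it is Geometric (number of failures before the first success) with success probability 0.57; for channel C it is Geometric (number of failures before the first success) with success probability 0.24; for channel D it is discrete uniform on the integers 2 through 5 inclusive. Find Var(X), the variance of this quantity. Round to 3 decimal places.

Per component, A: μ=3, E[X²]=12; B: μ=0.754386, E[X²]=1.89258; C: μ=3.16667, E[X²]=23.2222; D: μ=3.5, E[X²]=13.5.
E[X] = 0.14·3 + 0.21·0.754386 + 0.4·3.16667 + 0.25·3.5 = 2.72009.
E[X²] = 0.14·12 + 0.21·1.89258 + 0.4·23.2222 + 0.25·13.5 = 14.7413.
Var(X) = E[X²] − (E[X])² = 14.7413 − 7.39888 = 7.34245.

7.342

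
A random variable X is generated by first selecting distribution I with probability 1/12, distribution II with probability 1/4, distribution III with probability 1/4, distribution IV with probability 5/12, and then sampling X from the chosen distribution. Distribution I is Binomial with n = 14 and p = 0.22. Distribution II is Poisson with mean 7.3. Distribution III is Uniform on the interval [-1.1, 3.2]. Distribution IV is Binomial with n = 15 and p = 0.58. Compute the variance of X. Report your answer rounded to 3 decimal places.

Per component, I: μ=3.08, E[X²]=11.8888; II: μ=7.3, E[X²]=60.59; III: μ=1.05, E[X²]=2.64333; IV: μ=8.7, E[X²]=79.344.
E[X] = 0.0833333·3.08 + 0.25·7.3 + 0.25·1.05 + 0.416667·8.7 = 5.96917.
E[X²] = 0.0833333·11.8888 + 0.25·60.59 + 0.25·2.64333 + 0.416667·79.344 = 49.8591.
Var(X) = E[X²] − (E[X])² = 49.8591 − 35.631 = 14.2281.

14.228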